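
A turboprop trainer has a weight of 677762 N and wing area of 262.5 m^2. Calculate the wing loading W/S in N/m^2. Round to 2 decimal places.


Step 1: Wing loading = W / S = 677762 / 262.5
Step 2: Wing loading = 2581.95 N/m^2

2581.95


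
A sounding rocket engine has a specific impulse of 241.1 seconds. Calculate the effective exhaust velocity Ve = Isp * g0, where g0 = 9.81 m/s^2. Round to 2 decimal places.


Step 1: Ve = Isp * g0 = 241.1 * 9.81
Step 2: Ve = 2365.19 m/s

2365.19


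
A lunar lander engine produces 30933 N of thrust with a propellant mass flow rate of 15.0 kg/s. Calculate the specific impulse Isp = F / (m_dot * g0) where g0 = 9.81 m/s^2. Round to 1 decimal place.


Step 1: m_dot * g0 = 15.0 * 9.81 = 147.15
Step 2: Isp = 30933 / 147.15 = 210.2 s

210.2


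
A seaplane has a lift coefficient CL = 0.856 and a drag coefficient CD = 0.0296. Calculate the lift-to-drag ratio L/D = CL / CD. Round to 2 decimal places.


Step 1: L/D = CL / CD = 0.856 / 0.0296
Step 2: L/D = 28.92

28.92


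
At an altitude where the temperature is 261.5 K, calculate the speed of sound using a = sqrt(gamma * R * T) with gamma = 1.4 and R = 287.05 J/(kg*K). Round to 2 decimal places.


Step 1: gamma * R * T = 1.4 * 287.05 * 261.5 = 105089.005
Step 2: a = sqrt(105089.005) = 324.17 m/s

324.17


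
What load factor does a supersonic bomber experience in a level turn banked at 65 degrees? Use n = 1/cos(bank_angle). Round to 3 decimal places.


Step 1: Convert 65 degrees to radians = 1.134464
Step 2: cos(65 deg) = 0.422618
Step 3: n = 1 / 0.422618 = 2.366

2.366


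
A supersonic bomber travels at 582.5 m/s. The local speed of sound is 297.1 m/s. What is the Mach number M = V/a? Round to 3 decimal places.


Step 1: M = V / a = 582.5 / 297.1
Step 2: M = 1.961

1.961


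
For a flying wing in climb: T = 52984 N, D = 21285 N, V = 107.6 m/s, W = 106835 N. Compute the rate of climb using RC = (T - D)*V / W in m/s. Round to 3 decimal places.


Step 1: Excess thrust = T - D = 52984 - 21285 = 31699 N
Step 2: Excess power = 31699 * 107.6 = 3410812.4 W
Step 3: RC = 3410812.4 / 106835 = 31.926 m/s

31.926


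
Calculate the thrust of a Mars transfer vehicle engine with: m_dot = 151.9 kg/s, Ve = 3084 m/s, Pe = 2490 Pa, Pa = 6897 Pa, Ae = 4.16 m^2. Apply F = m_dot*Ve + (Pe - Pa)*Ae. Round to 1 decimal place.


Step 1: Momentum thrust = m_dot * Ve = 151.9 * 3084 = 468459.6 N
Step 2: Pressure thrust = (Pe - Pa) * Ae = (2490 - 6897) * 4.16 = -18333.12 N
Step 3: Total thrust F = 468459.6 + -18333.12 = 450126.5 N

450126.5


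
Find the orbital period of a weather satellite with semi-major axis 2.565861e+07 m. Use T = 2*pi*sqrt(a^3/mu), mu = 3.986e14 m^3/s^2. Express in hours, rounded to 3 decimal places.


Step 1: a^3 / mu = 1.689271e+22 / 3.986e14 = 4.238011e+07
Step 2: sqrt(4.238011e+07) = 6510.0008 s
Step 3: T = 2*pi * 6510.0008 = 40903.54 s
Step 4: T in hours = 40903.54 / 3600 = 11.362 hours

11.362


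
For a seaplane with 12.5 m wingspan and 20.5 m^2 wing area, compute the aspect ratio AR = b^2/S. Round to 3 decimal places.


Step 1: b^2 = 12.5^2 = 156.25
Step 2: AR = 156.25 / 20.5 = 7.622

7.622


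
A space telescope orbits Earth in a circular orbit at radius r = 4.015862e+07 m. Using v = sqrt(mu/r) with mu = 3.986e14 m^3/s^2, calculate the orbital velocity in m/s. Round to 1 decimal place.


Step 1: mu / r = 3.986e14 / 4.015862e+07 = 9925639.8751
Step 2: v = sqrt(9925639.8751) = 3150.5 m/s

3150.5


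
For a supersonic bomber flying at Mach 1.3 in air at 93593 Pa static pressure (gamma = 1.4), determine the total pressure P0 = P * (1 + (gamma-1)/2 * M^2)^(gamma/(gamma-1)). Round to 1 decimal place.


Step 1: (gamma-1)/2 * M^2 = 0.2 * 1.69 = 0.338
Step 2: 1 + 0.338 = 1.338
Step 3: Exponent gamma/(gamma-1) = 3.5
Step 4: P0 = 93593 * 1.338^3.5 = 259322.2 Pa

259322.2


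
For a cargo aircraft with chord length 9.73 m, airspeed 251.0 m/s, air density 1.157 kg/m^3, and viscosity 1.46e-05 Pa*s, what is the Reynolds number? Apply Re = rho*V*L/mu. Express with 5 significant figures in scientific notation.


Step 1: Numerator = rho * V * L = 1.157 * 251.0 * 9.73 = 2825.66011
Step 2: Re = 2825.66011 / 1.46e-05
Step 3: Re = 1.9354e+08

1.9354e+08


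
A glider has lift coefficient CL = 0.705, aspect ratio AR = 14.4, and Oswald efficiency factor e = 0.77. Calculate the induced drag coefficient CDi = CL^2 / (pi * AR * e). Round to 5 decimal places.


Step 1: CL^2 = 0.705^2 = 0.497025
Step 2: pi * AR * e = 3.14159 * 14.4 * 0.77 = 34.833979
Step 3: CDi = 0.497025 / 34.833979 = 0.01427

0.01427


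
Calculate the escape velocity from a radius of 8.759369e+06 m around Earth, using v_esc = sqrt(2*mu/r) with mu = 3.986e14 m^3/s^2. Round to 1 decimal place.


Step 1: 2*mu/r = 2 * 3.986e14 / 8.759369e+06 = 91011121.9199
Step 2: v_esc = sqrt(91011121.9199) = 9540.0 m/s

9540.0


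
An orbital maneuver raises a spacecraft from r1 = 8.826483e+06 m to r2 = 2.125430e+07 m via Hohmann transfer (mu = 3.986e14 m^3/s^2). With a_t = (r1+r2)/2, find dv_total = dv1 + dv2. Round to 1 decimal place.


Step 1: Transfer semi-major axis a_t = (8.826483e+06 + 2.125430e+07) / 2 = 1.504039e+07 m
Step 2: v1 (circular at r1) = sqrt(mu/r1) = 6720.09 m/s
Step 3: v_t1 = sqrt(mu*(2/r1 - 1/a_t)) = 7988.56 m/s
Step 4: dv1 = |7988.56 - 6720.09| = 1268.48 m/s
Step 5: v2 (circular at r2) = 4330.57 m/s, v_t2 = 3317.49 m/s
Step 6: dv2 = |4330.57 - 3317.49| = 1013.08 m/s
Step 7: Total delta-v = 1268.48 + 1013.08 = 2281.6 m/s

2281.6


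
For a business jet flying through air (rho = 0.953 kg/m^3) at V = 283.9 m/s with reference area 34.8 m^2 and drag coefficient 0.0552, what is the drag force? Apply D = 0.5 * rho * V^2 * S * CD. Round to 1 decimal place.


Step 1: Dynamic pressure q = 0.5 * 0.953 * 283.9^2 = 38405.5236 Pa
Step 2: Drag D = q * S * CD = 38405.5236 * 34.8 * 0.0552
Step 3: D = 73775.5 N

73775.5


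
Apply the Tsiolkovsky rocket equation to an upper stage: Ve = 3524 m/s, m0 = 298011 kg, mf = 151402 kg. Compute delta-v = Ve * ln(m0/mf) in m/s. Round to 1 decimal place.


Step 1: Mass ratio m0/mf = 298011 / 151402 = 1.968343
Step 2: ln(1.968343) = 0.677192
Step 3: delta-v = 3524 * 0.677192 = 2386.4 m/s

2386.4


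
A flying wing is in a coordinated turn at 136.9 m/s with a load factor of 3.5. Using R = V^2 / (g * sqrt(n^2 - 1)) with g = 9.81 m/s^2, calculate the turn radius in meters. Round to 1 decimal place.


Step 1: V^2 = 136.9^2 = 18741.61
Step 2: n^2 - 1 = 3.5^2 - 1 = 11.25
Step 3: sqrt(11.25) = 3.354102
Step 4: R = 18741.61 / (9.81 * 3.354102) = 569.6 m

569.6


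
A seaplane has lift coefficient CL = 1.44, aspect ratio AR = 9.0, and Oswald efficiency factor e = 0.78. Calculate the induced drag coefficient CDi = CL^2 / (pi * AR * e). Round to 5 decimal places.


Step 1: CL^2 = 1.44^2 = 2.0736
Step 2: pi * AR * e = 3.14159 * 9.0 * 0.78 = 22.05398
Step 3: CDi = 2.0736 / 22.05398 = 0.09402

0.09402


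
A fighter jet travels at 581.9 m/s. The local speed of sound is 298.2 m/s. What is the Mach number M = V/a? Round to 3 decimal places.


Step 1: M = V / a = 581.9 / 298.2
Step 2: M = 1.951

1.951


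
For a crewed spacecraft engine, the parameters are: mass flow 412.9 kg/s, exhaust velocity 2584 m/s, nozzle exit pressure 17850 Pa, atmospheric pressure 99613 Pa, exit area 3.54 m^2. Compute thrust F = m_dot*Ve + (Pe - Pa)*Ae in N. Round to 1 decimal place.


Step 1: Momentum thrust = m_dot * Ve = 412.9 * 2584 = 1066933.6 N
Step 2: Pressure thrust = (Pe - Pa) * Ae = (17850 - 99613) * 3.54 = -289441.02 N
Step 3: Total thrust F = 1066933.6 + -289441.02 = 777492.6 N

777492.6


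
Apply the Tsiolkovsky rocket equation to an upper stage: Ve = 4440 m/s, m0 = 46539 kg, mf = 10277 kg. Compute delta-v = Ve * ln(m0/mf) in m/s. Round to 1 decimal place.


Step 1: Mass ratio m0/mf = 46539 / 10277 = 4.528462
Step 2: ln(4.528462) = 1.510382
Step 3: delta-v = 4440 * 1.510382 = 6706.1 m/s

6706.1


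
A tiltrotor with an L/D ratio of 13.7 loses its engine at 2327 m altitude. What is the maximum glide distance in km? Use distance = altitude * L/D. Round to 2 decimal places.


Step 1: Glide distance = altitude * L/D = 2327 * 13.7 = 31879.9 m
Step 2: Convert to km: 31879.9 / 1000 = 31.88 km

31.88


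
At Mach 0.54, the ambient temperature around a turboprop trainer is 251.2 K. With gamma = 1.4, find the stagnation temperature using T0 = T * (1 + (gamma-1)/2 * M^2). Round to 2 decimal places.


Step 1: (gamma-1)/2 = 0.2
Step 2: M^2 = 0.2916
Step 3: 1 + 0.2 * 0.2916 = 1.05832
Step 4: T0 = 251.2 * 1.05832 = 265.85 K

265.85


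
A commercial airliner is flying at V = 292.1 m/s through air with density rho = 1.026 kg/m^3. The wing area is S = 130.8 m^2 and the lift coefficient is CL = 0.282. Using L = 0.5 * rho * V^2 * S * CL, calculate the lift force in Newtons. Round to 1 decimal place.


Step 1: Calculate dynamic pressure q = 0.5 * 1.026 * 292.1^2 = 0.5 * 1.026 * 85322.41 = 43770.3963 Pa
Step 2: Multiply by wing area and lift coefficient: L = 43770.3963 * 130.8 * 0.282
Step 3: L = 5725167.84 * 0.282 = 1614497.3 N

1614497.3


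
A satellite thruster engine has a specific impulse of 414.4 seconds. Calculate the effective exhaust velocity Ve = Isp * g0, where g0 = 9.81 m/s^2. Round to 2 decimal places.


Step 1: Ve = Isp * g0 = 414.4 * 9.81
Step 2: Ve = 4065.26 m/s

4065.26


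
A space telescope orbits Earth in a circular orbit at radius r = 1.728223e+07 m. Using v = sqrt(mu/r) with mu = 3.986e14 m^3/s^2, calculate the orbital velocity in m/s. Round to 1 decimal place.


Step 1: mu / r = 3.986e14 / 1.728223e+07 = 23064153.1793
Step 2: v = sqrt(23064153.1793) = 4802.5 m/s

4802.5


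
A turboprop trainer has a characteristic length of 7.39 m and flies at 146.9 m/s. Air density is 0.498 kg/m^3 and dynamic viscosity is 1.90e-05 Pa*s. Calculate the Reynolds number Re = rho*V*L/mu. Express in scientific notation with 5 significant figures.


Step 1: Numerator = rho * V * L = 0.498 * 146.9 * 7.39 = 540.624318
Step 2: Re = 540.624318 / 1.90e-05
Step 3: Re = 2.8454e+07

2.8454e+07


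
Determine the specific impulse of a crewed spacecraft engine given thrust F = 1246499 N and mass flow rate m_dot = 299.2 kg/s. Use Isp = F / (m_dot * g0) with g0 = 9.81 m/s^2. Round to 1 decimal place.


Step 1: m_dot * g0 = 299.2 * 9.81 = 2935.15
Step 2: Isp = 1246499 / 2935.15 = 424.7 s

424.7


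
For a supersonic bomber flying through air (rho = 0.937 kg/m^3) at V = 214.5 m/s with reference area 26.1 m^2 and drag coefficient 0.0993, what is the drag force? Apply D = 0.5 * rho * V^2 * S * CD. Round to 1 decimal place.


Step 1: Dynamic pressure q = 0.5 * 0.937 * 214.5^2 = 21555.8021 Pa
Step 2: Drag D = q * S * CD = 21555.8021 * 26.1 * 0.0993
Step 3: D = 55866.8 N

55866.8


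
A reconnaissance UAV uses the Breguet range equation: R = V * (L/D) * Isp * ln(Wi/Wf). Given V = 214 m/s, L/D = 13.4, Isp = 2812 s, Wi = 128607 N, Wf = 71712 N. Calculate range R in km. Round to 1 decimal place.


Step 1: Coefficient = V * (L/D) * Isp = 214 * 13.4 * 2812 = 8063691.2 m
Step 2: Wi/Wf = 128607 / 71712 = 1.793382
Step 3: ln(1.793382) = 0.584103
Step 4: R = 8063691.2 * 0.584103 = 4710027.4 m = 4710.0 km

4710.0


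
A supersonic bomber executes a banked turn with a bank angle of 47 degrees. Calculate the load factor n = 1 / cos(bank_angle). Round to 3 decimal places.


Step 1: Convert 47 degrees to radians = 0.820305
Step 2: cos(47 deg) = 0.681998
Step 3: n = 1 / 0.681998 = 1.466

1.466


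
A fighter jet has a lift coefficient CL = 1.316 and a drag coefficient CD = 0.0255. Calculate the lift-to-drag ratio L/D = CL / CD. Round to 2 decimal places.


Step 1: L/D = CL / CD = 1.316 / 0.0255
Step 2: L/D = 51.61

51.61


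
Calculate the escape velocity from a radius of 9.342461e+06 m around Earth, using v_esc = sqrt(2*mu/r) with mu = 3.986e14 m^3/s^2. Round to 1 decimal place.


Step 1: 2*mu/r = 2 * 3.986e14 / 9.342461e+06 = 85330835.205
Step 2: v_esc = sqrt(85330835.205) = 9237.5 m/s

9237.5


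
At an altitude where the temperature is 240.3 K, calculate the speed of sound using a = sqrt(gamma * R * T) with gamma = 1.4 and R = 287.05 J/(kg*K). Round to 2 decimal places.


Step 1: gamma * R * T = 1.4 * 287.05 * 240.3 = 96569.361
Step 2: a = sqrt(96569.361) = 310.76 m/s

310.76


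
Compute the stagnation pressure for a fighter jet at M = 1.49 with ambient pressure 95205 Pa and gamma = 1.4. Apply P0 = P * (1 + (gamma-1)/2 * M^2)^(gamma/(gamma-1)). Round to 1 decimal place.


Step 1: (gamma-1)/2 * M^2 = 0.2 * 2.2201 = 0.44402
Step 2: 1 + 0.44402 = 1.44402
Step 3: Exponent gamma/(gamma-1) = 3.5
Step 4: P0 = 95205 * 1.44402^3.5 = 344481.6 Pa

344481.6


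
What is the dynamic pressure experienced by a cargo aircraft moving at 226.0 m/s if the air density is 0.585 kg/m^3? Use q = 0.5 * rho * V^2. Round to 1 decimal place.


Step 1: V^2 = 226.0^2 = 51076.0
Step 2: q = 0.5 * 0.585 * 51076.0
Step 3: q = 14939.7 Pa

14939.7


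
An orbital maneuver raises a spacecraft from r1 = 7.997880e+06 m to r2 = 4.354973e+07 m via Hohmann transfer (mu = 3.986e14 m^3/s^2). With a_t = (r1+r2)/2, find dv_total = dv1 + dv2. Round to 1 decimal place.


Step 1: Transfer semi-major axis a_t = (7.997880e+06 + 4.354973e+07) / 2 = 2.577380e+07 m
Step 2: v1 (circular at r1) = sqrt(mu/r1) = 7059.62 m/s
Step 3: v_t1 = sqrt(mu*(2/r1 - 1/a_t)) = 9176.66 m/s
Step 4: dv1 = |9176.66 - 7059.62| = 2117.04 m/s
Step 5: v2 (circular at r2) = 3025.35 m/s, v_t2 = 1685.29 m/s
Step 6: dv2 = |3025.35 - 1685.29| = 1340.06 m/s
Step 7: Total delta-v = 2117.04 + 1340.06 = 3457.1 m/s

3457.1


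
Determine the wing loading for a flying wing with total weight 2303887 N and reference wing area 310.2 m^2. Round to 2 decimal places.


Step 1: Wing loading = W / S = 2303887 / 310.2
Step 2: Wing loading = 7427.10 N/m^2

7427.10


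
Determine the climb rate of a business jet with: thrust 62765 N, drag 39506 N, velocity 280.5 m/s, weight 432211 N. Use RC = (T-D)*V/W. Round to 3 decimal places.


Step 1: Excess thrust = T - D = 62765 - 39506 = 23259 N
Step 2: Excess power = 23259 * 280.5 = 6524149.5 W
Step 3: RC = 6524149.5 / 432211 = 15.095 m/s

15.095


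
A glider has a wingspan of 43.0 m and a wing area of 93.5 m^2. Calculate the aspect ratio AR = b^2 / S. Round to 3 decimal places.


Step 1: b^2 = 43.0^2 = 1849.0
Step 2: AR = 1849.0 / 93.5 = 19.775

19.775


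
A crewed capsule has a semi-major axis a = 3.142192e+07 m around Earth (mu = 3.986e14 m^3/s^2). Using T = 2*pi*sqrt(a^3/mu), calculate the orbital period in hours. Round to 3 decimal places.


Step 1: a^3 / mu = 3.102403e+22 / 3.986e14 = 7.783248e+07
Step 2: sqrt(7.783248e+07) = 8822.2717 s
Step 3: T = 2*pi * 8822.2717 = 55431.97 s
Step 4: T in hours = 55431.97 / 3600 = 15.398 hours

15.398


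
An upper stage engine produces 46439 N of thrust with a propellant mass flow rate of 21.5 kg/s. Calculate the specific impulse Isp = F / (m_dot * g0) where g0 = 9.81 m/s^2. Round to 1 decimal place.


Step 1: m_dot * g0 = 21.5 * 9.81 = 210.92
Step 2: Isp = 46439 / 210.92 = 220.2 s

220.2


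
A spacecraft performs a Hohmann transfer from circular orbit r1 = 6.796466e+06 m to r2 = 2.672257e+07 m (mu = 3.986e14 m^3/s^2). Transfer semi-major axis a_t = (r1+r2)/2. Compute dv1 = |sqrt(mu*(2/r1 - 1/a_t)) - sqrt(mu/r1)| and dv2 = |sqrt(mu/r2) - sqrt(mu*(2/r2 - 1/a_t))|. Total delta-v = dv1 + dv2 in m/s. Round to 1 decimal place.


Step 1: Transfer semi-major axis a_t = (6.796466e+06 + 2.672257e+07) / 2 = 1.675952e+07 m
Step 2: v1 (circular at r1) = sqrt(mu/r1) = 7658.21 m/s
Step 3: v_t1 = sqrt(mu*(2/r1 - 1/a_t)) = 9670.2 m/s
Step 4: dv1 = |9670.2 - 7658.21| = 2011.99 m/s
Step 5: v2 (circular at r2) = 3862.15 m/s, v_t2 = 2459.46 m/s
Step 6: dv2 = |3862.15 - 2459.46| = 1402.69 m/s
Step 7: Total delta-v = 2011.99 + 1402.69 = 3414.7 m/s

3414.7


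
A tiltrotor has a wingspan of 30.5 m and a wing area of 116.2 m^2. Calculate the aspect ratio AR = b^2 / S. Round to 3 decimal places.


Step 1: b^2 = 30.5^2 = 930.25
Step 2: AR = 930.25 / 116.2 = 8.006

8.006


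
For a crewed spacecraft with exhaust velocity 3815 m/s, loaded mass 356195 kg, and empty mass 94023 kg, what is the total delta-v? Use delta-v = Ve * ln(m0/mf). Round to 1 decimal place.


Step 1: Mass ratio m0/mf = 356195 / 94023 = 3.788382
Step 2: ln(3.788382) = 1.331939
Step 3: delta-v = 3815 * 1.331939 = 5081.3 m/s

5081.3


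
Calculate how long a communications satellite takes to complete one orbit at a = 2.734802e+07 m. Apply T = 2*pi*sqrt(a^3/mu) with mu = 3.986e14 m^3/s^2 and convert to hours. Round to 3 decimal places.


Step 1: a^3 / mu = 2.045397e+22 / 3.986e14 = 5.131453e+07
Step 2: sqrt(5.131453e+07) = 7163.4162 s
Step 3: T = 2*pi * 7163.4162 = 45009.07 s
Step 4: T in hours = 45009.07 / 3600 = 12.503 hours

12.503


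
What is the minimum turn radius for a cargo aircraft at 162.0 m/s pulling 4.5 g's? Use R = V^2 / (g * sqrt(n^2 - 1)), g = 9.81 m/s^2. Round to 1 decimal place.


Step 1: V^2 = 162.0^2 = 26244.0
Step 2: n^2 - 1 = 4.5^2 - 1 = 19.25
Step 3: sqrt(19.25) = 4.387482
Step 4: R = 26244.0 / (9.81 * 4.387482) = 609.7 m

609.7


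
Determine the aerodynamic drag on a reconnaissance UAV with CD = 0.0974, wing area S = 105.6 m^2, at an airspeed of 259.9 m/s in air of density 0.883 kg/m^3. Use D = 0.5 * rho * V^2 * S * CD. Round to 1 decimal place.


Step 1: Dynamic pressure q = 0.5 * 0.883 * 259.9^2 = 29822.4464 Pa
Step 2: Drag D = q * S * CD = 29822.4464 * 105.6 * 0.0974
Step 3: D = 306737.0 N

306737.0


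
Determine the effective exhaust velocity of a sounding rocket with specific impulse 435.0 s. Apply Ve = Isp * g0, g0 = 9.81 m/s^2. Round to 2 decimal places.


Step 1: Ve = Isp * g0 = 435.0 * 9.81
Step 2: Ve = 4267.35 m/s

4267.35


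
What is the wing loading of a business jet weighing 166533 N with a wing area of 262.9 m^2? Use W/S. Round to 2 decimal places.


Step 1: Wing loading = W / S = 166533 / 262.9
Step 2: Wing loading = 633.45 N/m^2

633.45


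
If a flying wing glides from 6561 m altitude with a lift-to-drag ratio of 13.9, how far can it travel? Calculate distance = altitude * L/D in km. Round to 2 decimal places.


Step 1: Glide distance = altitude * L/D = 6561 * 13.9 = 91197.9 m
Step 2: Convert to km: 91197.9 / 1000 = 91.20 km

91.20


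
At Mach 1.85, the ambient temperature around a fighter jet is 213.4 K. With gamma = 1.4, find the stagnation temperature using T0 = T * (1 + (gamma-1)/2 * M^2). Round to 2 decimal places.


Step 1: (gamma-1)/2 = 0.2
Step 2: M^2 = 3.4225
Step 3: 1 + 0.2 * 3.4225 = 1.6845
Step 4: T0 = 213.4 * 1.6845 = 359.47 K

359.47


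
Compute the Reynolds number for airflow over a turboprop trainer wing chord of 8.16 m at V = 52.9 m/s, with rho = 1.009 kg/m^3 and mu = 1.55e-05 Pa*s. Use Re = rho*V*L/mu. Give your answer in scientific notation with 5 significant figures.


Step 1: Numerator = rho * V * L = 1.009 * 52.9 * 8.16 = 435.548976
Step 2: Re = 435.548976 / 1.55e-05
Step 3: Re = 2.8100e+07

2.8100e+07


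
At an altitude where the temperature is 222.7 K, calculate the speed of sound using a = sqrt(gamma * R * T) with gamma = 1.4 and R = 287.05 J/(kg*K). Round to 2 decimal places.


Step 1: gamma * R * T = 1.4 * 287.05 * 222.7 = 89496.449
Step 2: a = sqrt(89496.449) = 299.16 m/s

299.16


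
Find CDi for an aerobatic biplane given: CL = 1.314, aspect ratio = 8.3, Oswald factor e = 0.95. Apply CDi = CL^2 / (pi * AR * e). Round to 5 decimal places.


Step 1: CL^2 = 1.314^2 = 1.726596
Step 2: pi * AR * e = 3.14159 * 8.3 * 0.95 = 24.771458
Step 3: CDi = 1.726596 / 24.771458 = 0.06970

0.06970


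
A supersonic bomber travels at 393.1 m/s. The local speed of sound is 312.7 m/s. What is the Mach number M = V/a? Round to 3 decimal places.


Step 1: M = V / a = 393.1 / 312.7
Step 2: M = 1.257

1.257


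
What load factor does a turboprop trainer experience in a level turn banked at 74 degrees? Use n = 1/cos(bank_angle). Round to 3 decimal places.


Step 1: Convert 74 degrees to radians = 1.291544
Step 2: cos(74 deg) = 0.275637
Step 3: n = 1 / 0.275637 = 3.628

3.628


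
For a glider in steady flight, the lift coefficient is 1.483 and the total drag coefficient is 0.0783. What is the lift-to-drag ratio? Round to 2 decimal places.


Step 1: L/D = CL / CD = 1.483 / 0.0783
Step 2: L/D = 18.94

18.94


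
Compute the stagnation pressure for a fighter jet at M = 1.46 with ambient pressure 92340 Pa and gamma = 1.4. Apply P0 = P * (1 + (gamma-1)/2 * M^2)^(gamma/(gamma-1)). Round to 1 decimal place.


Step 1: (gamma-1)/2 * M^2 = 0.2 * 2.1316 = 0.42632
Step 2: 1 + 0.42632 = 1.42632
Step 3: Exponent gamma/(gamma-1) = 3.5
Step 4: P0 = 92340 * 1.42632^3.5 = 319999.5 Pa

319999.5


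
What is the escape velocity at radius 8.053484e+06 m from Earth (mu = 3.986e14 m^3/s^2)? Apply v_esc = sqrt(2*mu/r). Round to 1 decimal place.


Step 1: 2*mu/r = 2 * 3.986e14 / 8.053484e+06 = 98988214.2933
Step 2: v_esc = sqrt(98988214.2933) = 9949.3 m/s

9949.3


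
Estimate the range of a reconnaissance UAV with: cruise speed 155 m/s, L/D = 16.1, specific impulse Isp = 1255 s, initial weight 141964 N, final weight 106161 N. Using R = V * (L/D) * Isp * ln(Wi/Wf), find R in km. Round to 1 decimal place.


Step 1: Coefficient = V * (L/D) * Isp = 155 * 16.1 * 1255 = 3131852.5 m
Step 2: Wi/Wf = 141964 / 106161 = 1.337252
Step 3: ln(1.337252) = 0.290617
Step 4: R = 3131852.5 * 0.290617 = 910168.6 m = 910.2 km

910.2


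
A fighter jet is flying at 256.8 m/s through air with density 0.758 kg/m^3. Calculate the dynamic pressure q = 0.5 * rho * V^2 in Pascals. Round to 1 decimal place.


Step 1: V^2 = 256.8^2 = 65946.24
Step 2: q = 0.5 * 0.758 * 65946.24
Step 3: q = 24993.6 Pa

24993.6


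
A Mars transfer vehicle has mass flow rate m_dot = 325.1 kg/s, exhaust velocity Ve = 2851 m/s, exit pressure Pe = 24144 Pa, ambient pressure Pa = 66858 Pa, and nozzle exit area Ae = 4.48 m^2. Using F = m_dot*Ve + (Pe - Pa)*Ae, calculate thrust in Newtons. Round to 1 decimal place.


Step 1: Momentum thrust = m_dot * Ve = 325.1 * 2851 = 926860.1 N
Step 2: Pressure thrust = (Pe - Pa) * Ae = (24144 - 66858) * 4.48 = -191358.72 N
Step 3: Total thrust F = 926860.1 + -191358.72 = 735501.4 N

735501.4


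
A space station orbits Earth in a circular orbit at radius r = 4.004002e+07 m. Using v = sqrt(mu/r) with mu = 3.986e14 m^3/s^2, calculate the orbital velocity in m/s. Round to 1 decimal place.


Step 1: mu / r = 3.986e14 / 4.004002e+07 = 9955039.9825
Step 2: v = sqrt(9955039.9825) = 3155.2 m/s

3155.2


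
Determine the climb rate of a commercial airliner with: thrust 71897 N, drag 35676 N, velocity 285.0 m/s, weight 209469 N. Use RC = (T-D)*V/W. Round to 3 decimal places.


Step 1: Excess thrust = T - D = 71897 - 35676 = 36221 N
Step 2: Excess power = 36221 * 285.0 = 10322985.0 W
Step 3: RC = 10322985.0 / 209469 = 49.282 m/s

49.282


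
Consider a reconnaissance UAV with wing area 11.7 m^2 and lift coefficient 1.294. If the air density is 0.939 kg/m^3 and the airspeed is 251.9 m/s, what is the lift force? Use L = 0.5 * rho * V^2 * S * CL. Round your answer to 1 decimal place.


Step 1: Calculate dynamic pressure q = 0.5 * 0.939 * 251.9^2 = 0.5 * 0.939 * 63453.61 = 29791.4699 Pa
Step 2: Multiply by wing area and lift coefficient: L = 29791.4699 * 11.7 * 1.294
Step 3: L = 348560.1978 * 1.294 = 451036.9 N

451036.9


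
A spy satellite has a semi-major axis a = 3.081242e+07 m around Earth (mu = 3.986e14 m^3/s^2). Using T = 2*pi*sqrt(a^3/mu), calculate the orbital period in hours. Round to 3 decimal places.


Step 1: a^3 / mu = 2.925347e+22 / 3.986e14 = 7.339055e+07
Step 2: sqrt(7.339055e+07) = 8566.8284 s
Step 3: T = 2*pi * 8566.8284 = 53826.97 s
Step 4: T in hours = 53826.97 / 3600 = 14.952 hours

14.952


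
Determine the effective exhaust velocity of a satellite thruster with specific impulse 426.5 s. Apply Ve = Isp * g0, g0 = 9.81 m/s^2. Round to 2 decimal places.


Step 1: Ve = Isp * g0 = 426.5 * 9.81
Step 2: Ve = 4183.97 m/s

4183.97


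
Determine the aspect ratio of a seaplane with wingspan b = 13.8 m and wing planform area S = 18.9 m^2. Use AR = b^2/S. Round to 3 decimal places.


Step 1: b^2 = 13.8^2 = 190.44
Step 2: AR = 190.44 / 18.9 = 10.076

10.076


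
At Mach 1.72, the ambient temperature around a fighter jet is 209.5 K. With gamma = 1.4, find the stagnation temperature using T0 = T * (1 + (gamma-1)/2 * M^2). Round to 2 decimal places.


Step 1: (gamma-1)/2 = 0.2
Step 2: M^2 = 2.9584
Step 3: 1 + 0.2 * 2.9584 = 1.59168
Step 4: T0 = 209.5 * 1.59168 = 333.46 K

333.46


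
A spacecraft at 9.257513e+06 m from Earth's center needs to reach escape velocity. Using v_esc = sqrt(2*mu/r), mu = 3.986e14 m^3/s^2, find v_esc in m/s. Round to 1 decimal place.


Step 1: 2*mu/r = 2 * 3.986e14 / 9.257513e+06 = 86113840.7259
Step 2: v_esc = sqrt(86113840.7259) = 9279.8 m/s

9279.8


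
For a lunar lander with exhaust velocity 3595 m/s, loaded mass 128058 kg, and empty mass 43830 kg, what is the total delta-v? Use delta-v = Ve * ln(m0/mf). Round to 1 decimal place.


Step 1: Mass ratio m0/mf = 128058 / 43830 = 2.921697
Step 2: ln(2.921697) = 1.072165
Step 3: delta-v = 3595 * 1.072165 = 3854.4 m/s

3854.4


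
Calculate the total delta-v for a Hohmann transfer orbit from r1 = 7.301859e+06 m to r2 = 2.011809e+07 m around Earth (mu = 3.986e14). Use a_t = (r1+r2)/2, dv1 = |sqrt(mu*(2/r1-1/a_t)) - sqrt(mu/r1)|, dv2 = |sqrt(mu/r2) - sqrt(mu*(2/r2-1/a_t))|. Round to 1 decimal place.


Step 1: Transfer semi-major axis a_t = (7.301859e+06 + 2.011809e+07) / 2 = 1.370997e+07 m
Step 2: v1 (circular at r1) = sqrt(mu/r1) = 7388.43 m/s
Step 3: v_t1 = sqrt(mu*(2/r1 - 1/a_t)) = 8950.08 m/s
Step 4: dv1 = |8950.08 - 7388.43| = 1561.66 m/s
Step 5: v2 (circular at r2) = 4451.18 m/s, v_t2 = 3248.43 m/s
Step 6: dv2 = |4451.18 - 3248.43| = 1202.75 m/s
Step 7: Total delta-v = 1561.66 + 1202.75 = 2764.4 m/s

2764.4


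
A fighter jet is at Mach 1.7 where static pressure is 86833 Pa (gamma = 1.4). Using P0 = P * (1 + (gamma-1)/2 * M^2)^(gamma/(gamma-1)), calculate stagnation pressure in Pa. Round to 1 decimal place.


Step 1: (gamma-1)/2 * M^2 = 0.2 * 2.89 = 0.578
Step 2: 1 + 0.578 = 1.578
Step 3: Exponent gamma/(gamma-1) = 3.5
Step 4: P0 = 86833 * 1.578^3.5 = 428607.0 Pa

428607.0


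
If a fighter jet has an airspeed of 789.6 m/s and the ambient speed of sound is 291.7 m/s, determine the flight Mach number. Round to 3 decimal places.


Step 1: M = V / a = 789.6 / 291.7
Step 2: M = 2.707

2.707


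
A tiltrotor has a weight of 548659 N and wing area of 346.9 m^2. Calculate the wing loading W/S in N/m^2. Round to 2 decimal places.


Step 1: Wing loading = W / S = 548659 / 346.9
Step 2: Wing loading = 1581.61 N/m^2

1581.61


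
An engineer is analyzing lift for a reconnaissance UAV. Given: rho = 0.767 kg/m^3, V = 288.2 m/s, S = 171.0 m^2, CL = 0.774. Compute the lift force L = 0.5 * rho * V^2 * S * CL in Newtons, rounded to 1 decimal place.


Step 1: Calculate dynamic pressure q = 0.5 * 0.767 * 288.2^2 = 0.5 * 0.767 * 83059.24 = 31853.2185 Pa
Step 2: Multiply by wing area and lift coefficient: L = 31853.2185 * 171.0 * 0.774
Step 3: L = 5446900.3703 * 0.774 = 4215900.9 N

4215900.9


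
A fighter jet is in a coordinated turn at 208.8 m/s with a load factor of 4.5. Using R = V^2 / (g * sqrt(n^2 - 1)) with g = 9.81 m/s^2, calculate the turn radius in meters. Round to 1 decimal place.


Step 1: V^2 = 208.8^2 = 43597.44
Step 2: n^2 - 1 = 4.5^2 - 1 = 19.25
Step 3: sqrt(19.25) = 4.387482
Step 4: R = 43597.44 / (9.81 * 4.387482) = 1012.9 m

1012.9


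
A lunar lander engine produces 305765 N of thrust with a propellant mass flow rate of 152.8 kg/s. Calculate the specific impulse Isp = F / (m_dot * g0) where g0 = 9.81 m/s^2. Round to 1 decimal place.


Step 1: m_dot * g0 = 152.8 * 9.81 = 1498.97
Step 2: Isp = 305765 / 1498.97 = 204.0 s

204.0


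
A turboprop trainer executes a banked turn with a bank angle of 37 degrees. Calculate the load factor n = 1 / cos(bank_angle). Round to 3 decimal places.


Step 1: Convert 37 degrees to radians = 0.645772
Step 2: cos(37 deg) = 0.798636
Step 3: n = 1 / 0.798636 = 1.252

1.252


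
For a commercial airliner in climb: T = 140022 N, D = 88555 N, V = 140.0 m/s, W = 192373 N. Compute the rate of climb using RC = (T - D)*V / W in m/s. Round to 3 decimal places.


Step 1: Excess thrust = T - D = 140022 - 88555 = 51467 N
Step 2: Excess power = 51467 * 140.0 = 7205380.0 W
Step 3: RC = 7205380.0 / 192373 = 37.455 m/s

37.455


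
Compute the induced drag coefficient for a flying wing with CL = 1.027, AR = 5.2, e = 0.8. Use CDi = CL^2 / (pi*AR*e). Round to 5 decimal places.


Step 1: CL^2 = 1.027^2 = 1.054729
Step 2: pi * AR * e = 3.14159 * 5.2 * 0.8 = 13.069025
Step 3: CDi = 1.054729 / 13.069025 = 0.08070

0.08070


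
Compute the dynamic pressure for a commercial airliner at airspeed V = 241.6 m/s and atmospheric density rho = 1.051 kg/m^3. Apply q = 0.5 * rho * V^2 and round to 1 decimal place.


Step 1: V^2 = 241.6^2 = 58370.56
Step 2: q = 0.5 * 1.051 * 58370.56
Step 3: q = 30673.7 Pa

30673.7


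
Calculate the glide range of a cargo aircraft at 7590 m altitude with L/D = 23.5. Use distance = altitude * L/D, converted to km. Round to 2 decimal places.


Step 1: Glide distance = altitude * L/D = 7590 * 23.5 = 178365.0 m
Step 2: Convert to km: 178365.0 / 1000 = 178.37 km

178.37


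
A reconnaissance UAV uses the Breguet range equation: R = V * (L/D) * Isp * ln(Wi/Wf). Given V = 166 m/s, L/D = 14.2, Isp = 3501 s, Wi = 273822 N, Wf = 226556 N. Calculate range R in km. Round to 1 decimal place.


Step 1: Coefficient = V * (L/D) * Isp = 166 * 14.2 * 3501 = 8252557.2 m
Step 2: Wi/Wf = 273822 / 226556 = 1.208628
Step 3: ln(1.208628) = 0.189486
Step 4: R = 8252557.2 * 0.189486 = 1563744.9 m = 1563.7 km

1563.7


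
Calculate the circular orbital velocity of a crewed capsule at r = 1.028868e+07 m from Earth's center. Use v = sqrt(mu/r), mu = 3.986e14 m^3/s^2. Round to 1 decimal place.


Step 1: mu / r = 3.986e14 / 1.028868e+07 = 38741607.281
Step 2: v = sqrt(38741607.281) = 6224.3 m/s

6224.3


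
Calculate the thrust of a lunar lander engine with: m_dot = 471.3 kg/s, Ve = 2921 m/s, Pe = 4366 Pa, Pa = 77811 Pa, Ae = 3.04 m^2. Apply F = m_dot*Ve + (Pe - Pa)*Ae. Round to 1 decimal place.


Step 1: Momentum thrust = m_dot * Ve = 471.3 * 2921 = 1376667.3 N
Step 2: Pressure thrust = (Pe - Pa) * Ae = (4366 - 77811) * 3.04 = -223272.80 N
Step 3: Total thrust F = 1376667.3 + -223272.80 = 1153394.5 N

1153394.5


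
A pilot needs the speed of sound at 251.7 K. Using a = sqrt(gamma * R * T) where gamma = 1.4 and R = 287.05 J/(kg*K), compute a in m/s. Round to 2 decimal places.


Step 1: gamma * R * T = 1.4 * 287.05 * 251.7 = 101150.679
Step 2: a = sqrt(101150.679) = 318.04 m/s

318.04


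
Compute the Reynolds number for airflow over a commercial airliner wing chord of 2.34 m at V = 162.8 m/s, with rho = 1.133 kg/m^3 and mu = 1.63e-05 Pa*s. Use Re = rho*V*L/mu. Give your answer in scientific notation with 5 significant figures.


Step 1: Numerator = rho * V * L = 1.133 * 162.8 * 2.34 = 431.618616
Step 2: Re = 431.618616 / 1.63e-05
Step 3: Re = 2.6480e+07

2.6480e+07


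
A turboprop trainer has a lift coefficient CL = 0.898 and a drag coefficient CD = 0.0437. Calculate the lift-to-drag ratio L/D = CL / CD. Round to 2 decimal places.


Step 1: L/D = CL / CD = 0.898 / 0.0437
Step 2: L/D = 20.55

20.55


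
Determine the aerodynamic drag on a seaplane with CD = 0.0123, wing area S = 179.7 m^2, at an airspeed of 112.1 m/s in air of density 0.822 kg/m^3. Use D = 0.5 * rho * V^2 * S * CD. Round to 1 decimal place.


Step 1: Dynamic pressure q = 0.5 * 0.822 * 112.1^2 = 5164.7945 Pa
Step 2: Drag D = q * S * CD = 5164.7945 * 179.7 * 0.0123
Step 3: D = 11415.8 N

11415.8


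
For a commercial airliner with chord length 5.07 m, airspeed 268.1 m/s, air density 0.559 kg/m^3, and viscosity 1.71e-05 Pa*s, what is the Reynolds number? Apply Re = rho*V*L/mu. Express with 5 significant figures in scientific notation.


Step 1: Numerator = rho * V * L = 0.559 * 268.1 * 5.07 = 759.830253
Step 2: Re = 759.830253 / 1.71e-05
Step 3: Re = 4.4435e+07

4.4435e+07


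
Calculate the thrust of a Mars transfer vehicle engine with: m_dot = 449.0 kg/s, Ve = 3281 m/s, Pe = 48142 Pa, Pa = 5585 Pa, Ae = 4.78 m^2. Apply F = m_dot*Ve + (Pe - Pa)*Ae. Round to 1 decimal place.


Step 1: Momentum thrust = m_dot * Ve = 449.0 * 3281 = 1473169.0 N
Step 2: Pressure thrust = (Pe - Pa) * Ae = (48142 - 5585) * 4.78 = 203422.46 N
Step 3: Total thrust F = 1473169.0 + 203422.46 = 1676591.5 N

1676591.5


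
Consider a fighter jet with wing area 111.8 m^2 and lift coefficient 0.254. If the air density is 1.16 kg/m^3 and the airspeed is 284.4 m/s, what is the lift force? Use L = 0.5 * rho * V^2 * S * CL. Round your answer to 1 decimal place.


Step 1: Calculate dynamic pressure q = 0.5 * 1.16 * 284.4^2 = 0.5 * 1.16 * 80883.36 = 46912.3488 Pa
Step 2: Multiply by wing area and lift coefficient: L = 46912.3488 * 111.8 * 0.254
Step 3: L = 5244800.5958 * 0.254 = 1332179.4 N

1332179.4


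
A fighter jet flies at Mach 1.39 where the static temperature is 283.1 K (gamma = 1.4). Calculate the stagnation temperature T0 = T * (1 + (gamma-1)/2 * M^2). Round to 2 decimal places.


Step 1: (gamma-1)/2 = 0.2
Step 2: M^2 = 1.9321
Step 3: 1 + 0.2 * 1.9321 = 1.38642
Step 4: T0 = 283.1 * 1.38642 = 392.50 K

392.50


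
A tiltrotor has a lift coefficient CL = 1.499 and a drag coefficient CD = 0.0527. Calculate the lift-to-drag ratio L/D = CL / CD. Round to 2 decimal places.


Step 1: L/D = CL / CD = 1.499 / 0.0527
Step 2: L/D = 28.44

28.44


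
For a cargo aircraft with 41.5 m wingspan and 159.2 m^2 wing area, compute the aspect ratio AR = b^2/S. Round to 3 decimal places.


Step 1: b^2 = 41.5^2 = 1722.25
Step 2: AR = 1722.25 / 159.2 = 10.818

10.818


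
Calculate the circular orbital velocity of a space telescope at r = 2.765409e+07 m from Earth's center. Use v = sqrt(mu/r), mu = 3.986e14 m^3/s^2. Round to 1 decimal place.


Step 1: mu / r = 3.986e14 / 2.765409e+07 = 14413781.108
Step 2: v = sqrt(14413781.108) = 3796.5 m/s

3796.5


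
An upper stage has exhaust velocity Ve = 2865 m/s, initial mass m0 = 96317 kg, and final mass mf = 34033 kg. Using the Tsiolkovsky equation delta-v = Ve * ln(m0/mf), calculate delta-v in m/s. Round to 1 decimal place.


Step 1: Mass ratio m0/mf = 96317 / 34033 = 2.830106
Step 2: ln(2.830106) = 1.040314
Step 3: delta-v = 2865 * 1.040314 = 2980.5 m/s

2980.5


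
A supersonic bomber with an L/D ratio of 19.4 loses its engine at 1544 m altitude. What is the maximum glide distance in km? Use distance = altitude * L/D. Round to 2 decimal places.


Step 1: Glide distance = altitude * L/D = 1544 * 19.4 = 29953.6 m
Step 2: Convert to km: 29953.6 / 1000 = 29.95 km

29.95


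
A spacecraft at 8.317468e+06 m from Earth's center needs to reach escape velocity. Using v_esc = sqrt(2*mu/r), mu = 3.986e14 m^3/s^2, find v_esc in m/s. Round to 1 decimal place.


Step 1: 2*mu/r = 2 * 3.986e14 / 8.317468e+06 = 95846476.3555
Step 2: v_esc = sqrt(95846476.3555) = 9790.1 m/s

9790.1


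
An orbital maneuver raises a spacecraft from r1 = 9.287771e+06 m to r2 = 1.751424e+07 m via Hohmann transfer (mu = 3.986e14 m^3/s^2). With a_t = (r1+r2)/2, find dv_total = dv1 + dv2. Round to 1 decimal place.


Step 1: Transfer semi-major axis a_t = (9.287771e+06 + 1.751424e+07) / 2 = 1.340101e+07 m
Step 2: v1 (circular at r1) = sqrt(mu/r1) = 6551.08 m/s
Step 3: v_t1 = sqrt(mu*(2/r1 - 1/a_t)) = 7489.28 m/s
Step 4: dv1 = |7489.28 - 6551.08| = 938.2 m/s
Step 5: v2 (circular at r2) = 4770.6 m/s, v_t2 = 3971.55 m/s
Step 6: dv2 = |4770.6 - 3971.55| = 799.05 m/s
Step 7: Total delta-v = 938.2 + 799.05 = 1737.2 m/s

1737.2


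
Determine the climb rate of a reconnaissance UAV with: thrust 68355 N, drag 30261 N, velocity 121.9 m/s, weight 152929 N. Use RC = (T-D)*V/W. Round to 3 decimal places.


Step 1: Excess thrust = T - D = 68355 - 30261 = 38094 N
Step 2: Excess power = 38094 * 121.9 = 4643658.6 W
Step 3: RC = 4643658.6 / 152929 = 30.365 m/s

30.365


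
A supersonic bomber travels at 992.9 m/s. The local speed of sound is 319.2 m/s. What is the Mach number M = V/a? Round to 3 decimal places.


Step 1: M = V / a = 992.9 / 319.2
Step 2: M = 3.111

3.111


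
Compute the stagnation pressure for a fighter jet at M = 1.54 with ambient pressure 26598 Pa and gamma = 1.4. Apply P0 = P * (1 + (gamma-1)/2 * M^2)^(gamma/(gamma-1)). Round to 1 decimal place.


Step 1: (gamma-1)/2 * M^2 = 0.2 * 2.3716 = 0.47432
Step 2: 1 + 0.47432 = 1.47432
Step 3: Exponent gamma/(gamma-1) = 3.5
Step 4: P0 = 26598 * 1.47432^3.5 = 103495.2 Pa

103495.2


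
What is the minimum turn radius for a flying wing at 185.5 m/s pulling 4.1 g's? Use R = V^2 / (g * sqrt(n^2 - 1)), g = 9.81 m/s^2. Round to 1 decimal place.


Step 1: V^2 = 185.5^2 = 34410.25
Step 2: n^2 - 1 = 4.1^2 - 1 = 15.81
Step 3: sqrt(15.81) = 3.976179
Step 4: R = 34410.25 / (9.81 * 3.976179) = 882.2 m

882.2


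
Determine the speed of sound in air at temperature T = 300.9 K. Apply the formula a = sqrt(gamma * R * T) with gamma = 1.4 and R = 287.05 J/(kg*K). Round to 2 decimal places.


Step 1: gamma * R * T = 1.4 * 287.05 * 300.9 = 120922.683
Step 2: a = sqrt(120922.683) = 347.74 m/s

347.74


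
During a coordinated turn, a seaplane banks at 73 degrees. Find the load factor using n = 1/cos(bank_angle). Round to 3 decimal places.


Step 1: Convert 73 degrees to radians = 1.27409
Step 2: cos(73 deg) = 0.292372
Step 3: n = 1 / 0.292372 = 3.420

3.420


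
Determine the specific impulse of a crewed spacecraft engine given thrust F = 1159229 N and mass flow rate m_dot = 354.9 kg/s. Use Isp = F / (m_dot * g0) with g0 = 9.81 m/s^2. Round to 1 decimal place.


Step 1: m_dot * g0 = 354.9 * 9.81 = 3481.57
Step 2: Isp = 1159229 / 3481.57 = 333.0 s

333.0


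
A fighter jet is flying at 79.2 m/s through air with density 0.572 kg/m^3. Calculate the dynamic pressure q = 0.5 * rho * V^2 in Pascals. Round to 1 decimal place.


Step 1: V^2 = 79.2^2 = 6272.64
Step 2: q = 0.5 * 0.572 * 6272.64
Step 3: q = 1794.0 Pa

1794.0


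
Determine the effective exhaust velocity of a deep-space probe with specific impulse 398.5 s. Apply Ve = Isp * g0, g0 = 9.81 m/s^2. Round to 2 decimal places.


Step 1: Ve = Isp * g0 = 398.5 * 9.81
Step 2: Ve = 3909.29 m/s

3909.29


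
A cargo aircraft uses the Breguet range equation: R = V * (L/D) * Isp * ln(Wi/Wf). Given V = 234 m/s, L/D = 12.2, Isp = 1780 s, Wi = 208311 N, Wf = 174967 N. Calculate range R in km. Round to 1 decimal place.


Step 1: Coefficient = V * (L/D) * Isp = 234 * 12.2 * 1780 = 5081544.0 m
Step 2: Wi/Wf = 208311 / 174967 = 1.190573
Step 3: ln(1.190573) = 0.174435
Step 4: R = 5081544.0 * 0.174435 = 886398.0 m = 886.4 km

886.4


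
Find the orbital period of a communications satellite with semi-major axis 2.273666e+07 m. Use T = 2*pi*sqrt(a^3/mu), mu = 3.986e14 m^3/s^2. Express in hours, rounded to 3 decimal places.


Step 1: a^3 / mu = 1.175385e+22 / 3.986e14 = 2.948782e+07
Step 2: sqrt(2.948782e+07) = 5430.2691 s
Step 3: T = 2*pi * 5430.2691 = 34119.39 s
Step 4: T in hours = 34119.39 / 3600 = 9.478 hours

9.478


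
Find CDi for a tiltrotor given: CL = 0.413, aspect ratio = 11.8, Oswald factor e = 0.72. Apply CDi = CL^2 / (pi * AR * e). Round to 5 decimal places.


Step 1: CL^2 = 0.413^2 = 0.170569
Step 2: pi * AR * e = 3.14159 * 11.8 * 0.72 = 26.690971
Step 3: CDi = 0.170569 / 26.690971 = 0.00639

0.00639


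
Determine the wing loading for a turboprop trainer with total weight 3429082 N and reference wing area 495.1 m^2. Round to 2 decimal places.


Step 1: Wing loading = W / S = 3429082 / 495.1
Step 2: Wing loading = 6926.04 N/m^2

6926.04
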